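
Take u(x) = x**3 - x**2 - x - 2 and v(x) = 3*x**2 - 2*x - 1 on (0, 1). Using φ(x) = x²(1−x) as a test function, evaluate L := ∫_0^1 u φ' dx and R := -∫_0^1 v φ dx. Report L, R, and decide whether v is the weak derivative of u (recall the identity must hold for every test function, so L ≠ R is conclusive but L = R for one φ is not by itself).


LHS = 1/12, RHS = 1/12. Yes, v = u' weakly.

u(x) = x**3 - x**2 - x - 2, classical derivative u'(x) = 3*x**2 - 2*x - 1.
φ(x) = x²(1−x), so φ'(x) = x*(2 - 3*x).
Note φ(0) = φ(1) = 0, so the boundary term u·φ vanishes.
LHS = ∫_0^1 u(x) φ'(x) dx = ∫_0^1 (-3*x^5 + 5*x^4 + x^3 + 4*x^2 - 4*x) dx. Term by term:
  ∫_0^1 -3*x^5 dx = -1/2;  ∫_0^1 5*x^4 dx = 1;  ∫_0^1 x^3 dx = 1/4;
  ∫_0^1 4*x^2 dx = 4/3;  ∫_0^1 -4*x dx = -2.
Sum: -1/2 + 1 + 1/4 + 4/3 − 2 = 1/12.
So LHS = 1/12.
∫_0^1 v(x) φ(x) dx = ∫_0^1 (-3*x^5 + 5*x^4 - x^3 - x^2) dx. Term by term:
  ∫_0^1 -3*x^5 dx = -1/2;  ∫_0^1 5*x^4 dx = 1;  ∫_0^1 -x^3 dx = -1/4;
  ∫_0^1 -x^2 dx = -1/3.
Sum: -1/2 + 1 − 1/4 − 1/3 = -1/12.
So RHS = -∫_0^1 v(x) φ(x) dx = 1/12.
LHS = RHS, so the identity holds for this test φ.
Moreover u is smooth here and v(x) = u'(x) = 3*x**2 - 2*x - 1 pointwise, so the identity holds for every test function. Hence v is the weak derivative of u.


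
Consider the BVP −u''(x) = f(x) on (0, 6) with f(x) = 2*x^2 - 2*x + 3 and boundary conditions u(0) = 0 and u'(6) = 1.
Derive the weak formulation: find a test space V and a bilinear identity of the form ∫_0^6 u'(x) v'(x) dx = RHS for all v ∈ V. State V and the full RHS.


V = {v ∈ H^1(0, 6) : v(0) = 0} (test functions vanish at x = 0 where u is specified); weak form: ∫_0^6 u'v' dx = ∫_0^6 (2*x^2 - 2*x + 3) v dx + v(6) for all v ∈ V.

Multiply both sides by a test function v and integrate from 0 to 6:
  ∫_0^6 −u''(x) v(x) dx = ∫_0^6 f(x) v(x) dx.
Integrate the LHS by parts once:
  ∫_0^6 −u'' v dx = −[u'(x) v(x)]_0^6 + ∫_0^6 u'(x) v'(x) dx.
Thus ∫_0^6 u'(x) v'(x) dx = ∫_0^6 f(x) v(x) dx + [u'(x) v(x)]_0^6.
Choose V so that boundary terms are either known or forced to vanish.
Mixed BC: u(0) = 0 (Dirichlet) and u'(6) = 1 (Neumann). Define V = {v ∈ H^1(0, 6) : v(0) = 0}. Then [u' v]_0^6 = u'(6)·v(6) − u'(0)·0 = v(6).
Weak formulation: find u (satisfying any essential BC) such that ∫_0^6 u'(x) v'(x) dx = ∫_0^6 f v dx + v(6) for all v ∈ V (Dirichlet at 0 absorbed into V; Neumann datum at x = 6 contributes the boundary term).
Substituting f(x) = 2*x^2 - 2*x + 3, the right-hand side is ∫_0^6 (2*x^2 - 2*x + 3) v dx + v(6).


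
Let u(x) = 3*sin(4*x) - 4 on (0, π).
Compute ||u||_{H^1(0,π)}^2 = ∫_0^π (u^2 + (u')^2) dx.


||u||_{H^1(0,π)}^2 = 185*π/2

u'(x) = 12*cos(4*x).
Expand u² and (u')² and integrate term by term on (0, π), using: for integers n ≥ 1, ∫_0^π sin²(nx) dx = ∫_0^π cos²(nx) dx = π/2; for n ≠ n', ∫_0^π sin(nx)sin(n'x) dx = ∫_0^π cos(nx)cos(n'x) dx = 0; and by product-to-sum, ∫_0^π sin(nx)cos(n'x) dx = ½∫_0^π [sin((n+n')x) + sin((n−n')x)] dx, which is 0 when n+n' is even and 2n/(n²−n'²) when n+n' is odd (it need not vanish on (0, π)). For the constant mode: ∫_0^π 1 dx = π, ∫_0^π cos(nx) dx = 0, ∫_0^π sin(nx) dx = (1−(−1)^n)/n.
  u² squared terms: (-4)²·∫1 dx = 16·π = 16*π;  (3)²·∫sin(4x)² dx = 9·π/2 = 9*π/2.
  u² cross terms: 2·(-4)·(3)·∫1·sin(4x) dx = -24·(0) = 0.
  So ∫_0^π u² dx = 16*π + 9*π/2 + 0 = 41*π/2.
  (u')² squared terms: (12)²·∫cos(4x)² dx = 144·π/2 = 72*π.
  So ∫_0^π (u')² dx = 72*π.
||u||_{H^1}^2 = (41*π/2) + (72*π) = 185*π/2.


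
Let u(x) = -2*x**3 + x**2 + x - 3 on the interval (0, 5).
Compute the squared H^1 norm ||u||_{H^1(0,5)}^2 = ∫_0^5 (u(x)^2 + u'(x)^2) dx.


||u||_{H^1}^2 = 2216425/42

The H^1 norm (squared) on an interval (0, L) is
  ||u||_{H^1}^2 = ∫_0^L u(x)^2 dx + ∫_0^L u'(x)^2 dx.
Compute u'(x) = -6*x**2 + 2*x + 1.
Then u(x)^2 = 4*x**6 - 4*x**5 - 3*x**4 + 14*x**3 - 5*x**2 - 6*x + 9 and u'(x)^2 = 36*x**4 - 24*x**3 - 8*x**2 + 4*x + 1.
Integrate each monomial from 0 to 5 using ∫_0^5 c·x^n dx = c·5^(n+1)/(n+1):
  ∫_0^5 u(x)^2 dx = ∫_0^5 (4*x^6 - 4*x^5 - 3*x^4 + 14*x^3 - 5*x^2 - 6*x + 9) dx. Term by term:
    ∫_0^5 4*x^6 dx = 312500/7;  ∫_0^5 -4*x^5 dx = -31250/3;  ∫_0^5 -3*x^4 dx = -1875;
    ∫_0^5 14*x^3 dx = 4375/2;  ∫_0^5 -5*x^2 dx = -625/3;  ∫_0^5 -6*x dx = -75;
    ∫_0^5 9 dx = 45.
  Sum: 312500/7 − 31250/3 − 1875 + 4375/2 − 625/3 − 75 + 45 = 480205/14.
  ∫_0^5 u'(x)^2 dx = ∫_0^5 (36*x^4 - 24*x^3 - 8*x^2 + 4*x + 1) dx. Term by term:
    ∫_0^5 36*x^4 dx = 22500;  ∫_0^5 -24*x^3 dx = -3750;  ∫_0^5 -8*x^2 dx = -1000/3;
    ∫_0^5 4*x dx = 50;  ∫_0^5 1 dx = 5.
  Sum: 22500 − 3750 − 1000/3 + 50 + 5 = 55415/3.
Adding: ||u||_{H^1}^2 = 480205/14 + 55415/3 = 2216425/42.


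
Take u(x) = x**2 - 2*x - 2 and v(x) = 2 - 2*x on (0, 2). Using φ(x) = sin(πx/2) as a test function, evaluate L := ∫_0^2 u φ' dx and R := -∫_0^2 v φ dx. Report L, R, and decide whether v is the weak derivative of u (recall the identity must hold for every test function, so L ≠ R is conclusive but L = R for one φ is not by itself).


LHS = 0, RHS = 0. No, v is not the weak derivative of u.

u(x) = x**2 - 2*x - 2, classical derivative u'(x) = 2*x - 2.
φ(x) = sin(πx/2), so φ'(x) = π*cos(π*x/2)/2.
Note φ(0) = φ(2) = 0, so the boundary term u·φ vanishes.
LHS = ∫_0^2 u(x) φ'(x) dx = ∫_0^2 (π*x^2*cos(π*x/2)/2 - π*x*cos(π*x/2) - π*cos(π*x/2)) dx. Term by term:
  ∫_0^2 -π*cos(π*x/2) dx = 0;  ∫_0^2 π*x^2*cos(π*x/2)/2 dx = -8/π;  ∫_0^2 -π*x*cos(π*x/2) dx = 8/π.
Sum: 0 − 8/π + 8/π = 0.
So LHS = 0.
∫_0^2 v(x) φ(x) dx = ∫_0^2 (-2*x*sin(π*x/2) + 2*sin(π*x/2)) dx. Term by term:
  ∫_0^2 2*sin(π*x/2) dx = 8/π;  ∫_0^2 -2*x*sin(π*x/2) dx = -8/π.
Sum: 8/π − 8/π = 0.
So RHS = -∫_0^2 v(x) φ(x) dx = 0.
LHS = RHS, so the identity holds for this particular φ. But this is necessary, not sufficient: a weak derivative must satisfy the identity for EVERY test function in C_c^∞(0, 2).
Here u is smooth, so its weak derivative equals its classical derivative u'(x) = 2*x - 2. Since v(x) = 2 - 2*x ≠ u'(x), v is NOT the weak derivative of u — the agreement for this single φ is a coincidence (the difference v − u' happens to be L²-orthogonal to this φ).


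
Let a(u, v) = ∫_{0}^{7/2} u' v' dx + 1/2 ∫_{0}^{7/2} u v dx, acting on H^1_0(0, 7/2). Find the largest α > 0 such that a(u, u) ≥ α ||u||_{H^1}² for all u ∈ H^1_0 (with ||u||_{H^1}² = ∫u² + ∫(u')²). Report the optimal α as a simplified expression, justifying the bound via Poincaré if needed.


α = (49 + 8*π^2)/(2*(4*π^2 + 49))

Coercivity of a(·,·) on H^1_0(0, 7/2) means a(u, u) ≥ α ||u||_{H^1}² for every u ∈ H^1_0.
The interval has length L = 7/2, and Poincaré/coercivity depend only on L. Here a(u, u) = ∫(u')² + (1/2)·∫u².
Here 0 < c = 1/2 < 1. The condition a(u,u) ≥ α||u||_{H^1}² reads (1−α)∫(u')² ≥ (α−c)∫u². Any admissible α is ≤ 1 (rapidly oscillating u have ∫u²/∫(u')² → 0), and α = 1 would force 0 ≥ (1−c)∫u², impossible since c < 1; so 1−α > 0. By the sharp Poincaré inequality on H^1_0 of an interval of length L, ∫(u')² ≥ (π/L)²∫u² with equality for the first sine mode sin(π(x−x₀)/L) (x₀ the left endpoint), so the inequality holds for all u iff (1−α)(π/L)² ≥ α − c, i.e. α ≤ ((π/L)² + c)/((π/L)² + 1) = (1 + c(L/π)²)/(1 + (L/π)²). With (π/L)² = 4*π^2/49 and c = 1/2, the largest admissible constant is α = ((π/L)² + c)/((π/L)² + 1).
Simplifying, α = (49 + 8*π^2)/(2*(4*π^2 + 49)).


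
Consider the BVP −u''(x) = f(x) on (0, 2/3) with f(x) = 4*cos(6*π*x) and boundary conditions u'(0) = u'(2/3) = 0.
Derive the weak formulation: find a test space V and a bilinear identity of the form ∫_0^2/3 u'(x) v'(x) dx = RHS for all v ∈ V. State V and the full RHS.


V = H^1(0, 2/3) (no boundary constraint on v; u is determined up to an additive constant); weak form: ∫_0^2/3 u'v' dx = ∫_0^2/3 (4*cos(6*π*x)) v dx for all v ∈ V.

Multiply both sides by a test function v and integrate from 0 to 2/3:
  ∫_0^2/3 −u''(x) v(x) dx = ∫_0^2/3 f(x) v(x) dx.
Integrate the LHS by parts once:
  ∫_0^2/3 −u'' v dx = −[u'(x) v(x)]_0^2/3 + ∫_0^2/3 u'(x) v'(x) dx.
Thus ∫_0^2/3 u'(x) v'(x) dx = ∫_0^2/3 f(x) v(x) dx + [u'(x) v(x)]_0^2/3.
Choose V so that boundary terms are either known or forced to vanish.
u has homogeneous Neumann: u'(0) = u'(2/3) = 0. So [u' v]_0^2/3 = 0·v(2/3) − 0·v(0) = 0 for any v; take V = H^1(0, 2/3).
Weak formulation: find u (satisfying any essential BC) such that ∫_0^2/3 u'(x) v'(x) dx = ∫_0^2/3 f v dx for all v ∈ V (homogeneous Neumann, so boundary terms vanish).
Substituting f(x) = 4*cos(6*π*x), the right-hand side is ∫_0^2/3 (4*cos(6*π*x)) v dx.
Compatibility check (pure Neumann): taking v ≡ 1 ∈ V gives 0 = ∫_0^2/3 f dx + (0) − (0), i.e. ∫_0^2/3 f dx must equal u'(0) − u'(2/3) = 0. Indeed ∫_0^2/3 (4*cos(6*π*x)) dx = 0, so the data are compatible. The solution is then unique only up to an additive constant (fix it e.g. by requiring ∫_0^2/3 u dx = 0).


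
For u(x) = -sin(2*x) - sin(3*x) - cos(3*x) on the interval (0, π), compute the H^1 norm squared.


||u||_{H^1(0,π)}^2 = -16 + 25*π/2

u'(x) = 3*sin(3*x) - 2*cos(2*x) - 3*cos(3*x).
Expand u² and (u')² and integrate term by term on (0, π), using: for integers n ≥ 1, ∫_0^π sin²(nx) dx = ∫_0^π cos²(nx) dx = π/2; for n ≠ n', ∫_0^π sin(nx)sin(n'x) dx = ∫_0^π cos(nx)cos(n'x) dx = 0; and by product-to-sum, ∫_0^π sin(nx)cos(n'x) dx = ½∫_0^π [sin((n+n')x) + sin((n−n')x)] dx, which is 0 when n+n' is even and 2n/(n²−n'²) when n+n' is odd (it need not vanish on (0, π)).
  u² squared terms: (-1)²·∫cos(3x)² dx = 1·π/2 = π/2;  (-1)²·∫sin(2x)² dx = 1·π/2 = π/2;  (-1)²·∫sin(3x)² dx = 1·π/2 = π/2.
  u² cross terms: 2·(-1)·(-1)·∫cos(3x)·sin(2x) dx = 2·(-4/5) = -8/5;  2·(-1)·(-1)·∫cos(3x)·sin(3x) dx = 2·(0) = 0;  2·(-1)·(-1)·∫sin(2x)·sin(3x) dx = 2·(0) = 0.
  So ∫_0^π u² dx = π/2 + π/2 + π/2 − 8/5 + 0 + 0 = -8/5 + 3*π/2.
  (u')² squared terms: (-3)²·∫cos(3x)² dx = 9·π/2 = 9*π/2;  (-2)²·∫cos(2x)² dx = 4·π/2 = 2*π;  (3)²·∫sin(3x)² dx = 9·π/2 = 9*π/2.
  (u')² cross terms: 2·(-3)·(-2)·∫cos(3x)·cos(2x) dx = 12·(0) = 0;  2·(-3)·(3)·∫cos(3x)·sin(3x) dx = -18·(0) = 0;  2·(-2)·(3)·∫cos(2x)·sin(3x) dx = -12·(6/5) = -72/5.
  So ∫_0^π (u')² dx = 9*π/2 + 2*π + 9*π/2 + 0 + 0 − 72/5 = -72/5 + 11*π.
||u||_{H^1}^2 = (-8/5 + 3*π/2) + (-72/5 + 11*π) = -16 + 25*π/2.


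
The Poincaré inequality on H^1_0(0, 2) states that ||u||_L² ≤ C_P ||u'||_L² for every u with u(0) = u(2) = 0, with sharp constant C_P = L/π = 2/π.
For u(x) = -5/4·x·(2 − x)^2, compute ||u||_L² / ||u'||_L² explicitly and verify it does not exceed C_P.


||u||_L² / ||u'||_L² = sqrt(14)/7 < C_P = 2/π.

u(x) = -5/4·x·(2 − x)^2, so u'(x) = -15*x^2/4 + 10*x - 5.
u(x) = -5/4·x·(2 − x)^2 vanishes at x = 0 and x = 2, so u ∈ H^1_0(0, 2). Differentiate via the product rule and integrate the resulting polynomials term by term.
  ∫_0^2 u² dx = ∫_0^2 (25*x^6/16 - 25*x^5/2 + 75*x^4/2 - 50*x^3 + 25*x^2) dx. Term by term:
    ∫_0^2 25*x^6/16 dx = 200/7;  ∫_0^2 -25*x^5/2 dx = -400/3;  ∫_0^2 75*x^4/2 dx = 240;
    ∫_0^2 -50*x^3 dx = -200;  ∫_0^2 25*x^2 dx = 200/3.
  Sum: 200/7 − 400/3 + 240 − 200 + 200/3 = 40/21.
  ∫_0^2 (u')² dx = ∫_0^2 (225*x^4/16 - 75*x^3 + 275*x^2/2 - 100*x + 25) dx. Term by term:
    ∫_0^2 225*x^4/16 dx = 90;  ∫_0^2 -75*x^3 dx = -300;  ∫_0^2 275*x^2/2 dx = 1100/3;
    ∫_0^2 -100*x dx = -200;  ∫_0^2 25 dx = 50.
  Sum: 90 − 300 + 1100/3 − 200 + 50 = 20/3.
∫_0^2 u² dx = 40/21, so ||u||_L² = 2*sqrt(210)/21.
∫_0^2 (u')² dx = 20/3, so ||u'||_L² = 2*sqrt(15)/3.
Ratio ||u||_L² / ||u'||_L² = sqrt(14)/7.
Sharp Poincaré constant on H^1_0(0, 2) is C_P = L/π = 2/π, achieved by sin(π/2·x).
A polynomial bump cannot attain the sharp Poincaré constant (only the first sine eigenfunction does), so the ratio is strictly less than C_P, consistent with ||u||_L² ≤ C_P ||u'||_L².


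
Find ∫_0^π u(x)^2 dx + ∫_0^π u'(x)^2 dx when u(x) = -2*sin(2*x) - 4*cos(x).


||u||_{H^1(0,π)}^2 = 128/3 + 26*π

u'(x) = 4*sin(x) - 4*cos(2*x).
Expand u² and (u')² and integrate term by term on (0, π), using: for integers n ≥ 1, ∫_0^π sin²(nx) dx = ∫_0^π cos²(nx) dx = π/2; for n ≠ n', ∫_0^π sin(nx)sin(n'x) dx = ∫_0^π cos(nx)cos(n'x) dx = 0; and by product-to-sum, ∫_0^π sin(nx)cos(n'x) dx = ½∫_0^π [sin((n+n')x) + sin((n−n')x)] dx, which is 0 when n+n' is even and 2n/(n²−n'²) when n+n' is odd (it need not vanish on (0, π)).
  u² squared terms: (-4)²·∫cos(x)² dx = 16·π/2 = 8*π;  (-2)²·∫sin(2x)² dx = 4·π/2 = 2*π.
  u² cross terms: 2·(-4)·(-2)·∫cos(x)·sin(2x) dx = 16·(4/3) = 64/3.
  So ∫_0^π u² dx = 8*π + 2*π + 64/3 = 64/3 + 10*π.
  (u')² squared terms: (-4)²·∫cos(2x)² dx = 16·π/2 = 8*π;  (4)²·∫sin(x)² dx = 16·π/2 = 8*π.
  (u')² cross terms: 2·(-4)·(4)·∫cos(2x)·sin(x) dx = -32·(-2/3) = 64/3.
  So ∫_0^π (u')² dx = 8*π + 8*π + 64/3 = 64/3 + 16*π.
||u||_{H^1}^2 = (64/3 + 10*π) + (64/3 + 16*π) = 128/3 + 26*π.


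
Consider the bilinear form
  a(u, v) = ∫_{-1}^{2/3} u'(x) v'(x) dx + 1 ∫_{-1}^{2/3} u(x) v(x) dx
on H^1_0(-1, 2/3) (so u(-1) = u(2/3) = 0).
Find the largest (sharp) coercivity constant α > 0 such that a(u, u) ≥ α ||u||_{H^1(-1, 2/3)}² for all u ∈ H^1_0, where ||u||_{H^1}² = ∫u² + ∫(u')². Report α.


α = 1

Coercivity of a(·,·) on H^1_0(-1, 2/3) means a(u, u) ≥ α ||u||_{H^1}² for every u ∈ H^1_0.
The interval has length L = 5/3, and Poincaré/coercivity depend only on L. Here a(u, u) = ∫(u')² + (1)·∫u².
Here c = 1 ≥ 1, so a(u,u) = ∫(u')² + c∫u² ≥ ∫(u')² + ∫u² = ||u||_{H^1}², i.e. α = 1 works. No larger α is possible: a(u,u) ≥ α||u||_{H^1}² means (1−α)∫(u')² ≥ (α−c)∫u², and for the modes u_n = sin(nπ(x−x₀)/L) (x₀ the left endpoint) one has ∫u_n²/∫(u_n')² = (L/(nπ))² → 0, so a(u_n,u_n)/||u_n||_{H^1}² → 1. Hence the optimal constant is α = 1.
Therefore α = 1.


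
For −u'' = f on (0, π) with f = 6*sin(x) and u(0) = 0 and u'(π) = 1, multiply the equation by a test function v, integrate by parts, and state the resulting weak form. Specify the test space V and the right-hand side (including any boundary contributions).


V = {v ∈ H^1(0, π) : v(0) = 0} (test functions vanish at x = 0 where u is specified); weak form: ∫_0^π u'v' dx = ∫_0^π (6*sin(x)) v dx + v(π) for all v ∈ V.

Multiply both sides by a test function v and integrate from 0 to π:
  ∫_0^π −u''(x) v(x) dx = ∫_0^π f(x) v(x) dx.
Integrate the LHS by parts once:
  ∫_0^π −u'' v dx = −[u'(x) v(x)]_0^π + ∫_0^π u'(x) v'(x) dx.
Thus ∫_0^π u'(x) v'(x) dx = ∫_0^π f(x) v(x) dx + [u'(x) v(x)]_0^π.
Choose V so that boundary terms are either known or forced to vanish.
Mixed BC: u(0) = 0 (Dirichlet) and u'(π) = 1 (Neumann). Define V = {v ∈ H^1(0, π) : v(0) = 0}. Then [u' v]_0^π = u'(π)·v(π) − u'(0)·0 = v(π).
Weak formulation: find u (satisfying any essential BC) such that ∫_0^π u'(x) v'(x) dx = ∫_0^π f v dx + v(π) for all v ∈ V (Dirichlet at 0 absorbed into V; Neumann datum at x = π contributes the boundary term).
Substituting f(x) = 6*sin(x), the right-hand side is ∫_0^π (6*sin(x)) v dx + v(π).


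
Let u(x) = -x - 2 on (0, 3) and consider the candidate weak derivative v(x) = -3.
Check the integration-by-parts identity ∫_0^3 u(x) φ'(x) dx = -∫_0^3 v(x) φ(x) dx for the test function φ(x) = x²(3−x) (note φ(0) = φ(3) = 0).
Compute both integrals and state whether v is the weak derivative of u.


LHS = 27/4, RHS = 81/4. No, v is not the weak derivative of u.

u(x) = -x - 2, classical derivative u'(x) = -1.
φ(x) = x²(3−x), so φ'(x) = 3*x*(2 - x).
Note φ(0) = φ(3) = 0, so the boundary term u·φ vanishes.
LHS = ∫_0^3 u(x) φ'(x) dx = ∫_0^3 (3*x^3 - 12*x) dx. Term by term:
  ∫_0^3 3*x^3 dx = 243/4;  ∫_0^3 -12*x dx = -54.
Sum: 243/4 − 54 = 27/4.
So LHS = 27/4.
∫_0^3 v(x) φ(x) dx = ∫_0^3 (3*x^3 - 9*x^2) dx. Term by term:
  ∫_0^3 3*x^3 dx = 243/4;  ∫_0^3 -9*x^2 dx = -81.
Sum: 243/4 − 81 = -81/4.
So RHS = -∫_0^3 v(x) φ(x) dx = 81/4.
LHS − RHS = -27/2 ≠ 0, so the identity fails.
(For a valid weak derivative the identity must hold for EVERY test function, in particular this one. The failure shows v is NOT the weak derivative of u.)
Correct weak derivative would be u'(x) = -1.


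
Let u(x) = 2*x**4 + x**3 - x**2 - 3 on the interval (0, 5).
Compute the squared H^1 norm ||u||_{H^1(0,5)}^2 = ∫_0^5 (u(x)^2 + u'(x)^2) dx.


||u||_{H^1}^2 = 115942835/63

The H^1 norm (squared) on an interval (0, L) is
  ||u||_{H^1}^2 = ∫_0^L u(x)^2 dx + ∫_0^L u'(x)^2 dx.
Compute u'(x) = 8*x**3 + 3*x**2 - 2*x.
Then u(x)^2 = 4*x**8 + 4*x**7 - 3*x**6 - 2*x**5 - 11*x**4 - 6*x**3 + 6*x**2 + 9 and u'(x)^2 = 64*x**6 + 48*x**5 - 23*x**4 - 12*x**3 + 4*x**2.
Integrate each monomial from 0 to 5 using ∫_0^5 c·x^n dx = c·5^(n+1)/(n+1):
  ∫_0^5 u(x)^2 dx = ∫_0^5 (4*x^8 + 4*x^7 - 3*x^6 - 2*x^5 - 11*x^4 - 6*x^3 + 6*x^2 + 9) dx. Term by term:
    ∫_0^5 4*x^8 dx = 7812500/9;  ∫_0^5 4*x^7 dx = 390625/2;  ∫_0^5 -3*x^6 dx = -234375/7;
    ∫_0^5 -2*x^5 dx = -15625/3;  ∫_0^5 -11*x^4 dx = -6875;  ∫_0^5 -6*x^3 dx = -1875/2;
    ∫_0^5 6*x^2 dx = 250;  ∫_0^5 9 dx = 45.
  Sum: 7812500/9 + 390625/2 − 234375/7 − 15625/3 − 6875 − 1875/2 + 250 + 45 = 64081085/63.
  ∫_0^5 u'(x)^2 dx = ∫_0^5 (64*x^6 + 48*x^5 - 23*x^4 - 12*x^3 + 4*x^2) dx. Term by term:
    ∫_0^5 64*x^6 dx = 5000000/7;  ∫_0^5 48*x^5 dx = 125000;  ∫_0^5 -23*x^4 dx = -14375;
    ∫_0^5 -12*x^3 dx = -1875;  ∫_0^5 4*x^2 dx = 500/3.
  Sum: 5000000/7 + 125000 − 14375 − 1875 + 500/3 = 17287250/21.
Adding: ||u||_{H^1}^2 = 64081085/63 + 17287250/21 = 115942835/63.


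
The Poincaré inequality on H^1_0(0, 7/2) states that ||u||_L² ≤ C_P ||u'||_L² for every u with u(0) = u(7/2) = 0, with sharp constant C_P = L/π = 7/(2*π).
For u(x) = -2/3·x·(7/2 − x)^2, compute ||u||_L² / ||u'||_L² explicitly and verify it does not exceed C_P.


||u||_L² / ||u'||_L² = sqrt(14)/4 < C_P = 7/(2*π).

u(x) = -2/3·x·(7/2 − x)^2, so u'(x) = (7 - 6*x)*(2*x - 7)/6.
u(x) = -2/3·x·(7/2 − x)^2 vanishes at x = 0 and x = 7/2, so u ∈ H^1_0(0, 7/2). Differentiate via the product rule and integrate the resulting polynomials term by term.
  ∫_0^7/2 u² dx = ∫_0^7/2 (4*x^6/9 - 56*x^5/9 + 98*x^4/3 - 686*x^3/9 + 2401*x^2/36) dx. Term by term:
    ∫_0^7/2 4*x^6/9 dx = 117649/288;  ∫_0^7/2 -56*x^5/9 dx = -823543/432;  ∫_0^7/2 98*x^4/3 dx = 823543/240;
    ∫_0^7/2 -686*x^3/9 dx = -823543/288;  ∫_0^7/2 2401*x^2/36 dx = 823543/864.
  Sum: 117649/288 − 823543/432 + 823543/240 − 823543/288 + 823543/864 = 117649/4320.
  ∫_0^7/2 (u')² dx = ∫_0^7/2 (4*x^4 - 112*x^3/3 + 1078*x^2/9 - 1372*x/9 + 2401/36) dx. Term by term:
    ∫_0^7/2 4*x^4 dx = 16807/40;  ∫_0^7/2 -112*x^3/3 dx = -16807/12;  ∫_0^7/2 1078*x^2/9 dx = 184877/108;
    ∫_0^7/2 -1372*x/9 dx = -16807/18;  ∫_0^7/2 2401/36 dx = 16807/72.
  Sum: 16807/40 − 16807/12 + 184877/108 − 16807/18 + 16807/72 = 16807/540.
∫_0^7/2 u² dx = 117649/4320, so ||u||_L² = 343*sqrt(30)/360.
∫_0^7/2 (u')² dx = 16807/540, so ||u'||_L² = 49*sqrt(105)/90.
Ratio ||u||_L² / ||u'||_L² = sqrt(14)/4.
Sharp Poincaré constant on H^1_0(0, 7/2) is C_P = L/π = 7/(2*π), achieved by sin(2*π/7·x).
A polynomial bump cannot attain the sharp Poincaré constant (only the first sine eigenfunction does), so the ratio is strictly less than C_P, consistent with ||u||_L² ≤ C_P ||u'||_L².


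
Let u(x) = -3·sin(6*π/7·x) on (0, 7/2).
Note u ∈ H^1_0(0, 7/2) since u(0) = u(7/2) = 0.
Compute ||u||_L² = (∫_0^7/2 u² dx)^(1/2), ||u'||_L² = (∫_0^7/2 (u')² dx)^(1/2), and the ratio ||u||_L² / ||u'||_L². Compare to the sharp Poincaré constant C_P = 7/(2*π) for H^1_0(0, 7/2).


||u||_L² / ||u'||_L² = 7/(6*π) < C_P = 7/(2*π).

u(x) = -3·sin(6*π/7·x), so u'(x) = -18*π*cos(6*π*x/7)/7.
Writing u(x) = A·sin(kπx/L) with A = -3 and k = 3, use ∫_0^L sin²(kπx/L) dx = L/2 and ∫_0^L cos²(kπx/L) dx = L/2.
u² = 9·sin²(6*π/7·x) and (u')² = 324*π^2/49·cos²(6*π/7·x), and each of sin², cos² integrates to L/2 = 7/4 over (0, 7/2).
∫_0^7/2 u² dx = 63/4, so ||u||_L² = 3*sqrt(7)/2.
∫_0^7/2 (u')² dx = 81*π^2/7, so ||u'||_L² = 9*sqrt(7)*π/7.
Ratio ||u||_L² / ||u'||_L² = 7/(6*π).
Sharp Poincaré constant on H^1_0(0, 7/2) is C_P = L/π = 7/(2*π), achieved by sin(2*π/7·x).
This is the k = 3 harmonic; the ratio L/(kπ) is strictly less than C_P = L/π, consistent with the sharp inequality ||u||_L² ≤ C_P ||u'||_L².


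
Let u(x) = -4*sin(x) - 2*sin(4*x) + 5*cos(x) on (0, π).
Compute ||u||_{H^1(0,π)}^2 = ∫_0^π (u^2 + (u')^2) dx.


||u||_{H^1(0,π)}^2 = -64/3 + 75*π

u'(x) = -5*sin(x) - 4*cos(x) - 8*cos(4*x).
Expand u² and (u')² and integrate term by term on (0, π), using: for integers n ≥ 1, ∫_0^π sin²(nx) dx = ∫_0^π cos²(nx) dx = π/2; for n ≠ n', ∫_0^π sin(nx)sin(n'x) dx = ∫_0^π cos(nx)cos(n'x) dx = 0; and by product-to-sum, ∫_0^π sin(nx)cos(n'x) dx = ½∫_0^π [sin((n+n')x) + sin((n−n')x)] dx, which is 0 when n+n' is even and 2n/(n²−n'²) when n+n' is odd (it need not vanish on (0, π)).
  u² squared terms: (-4)²·∫sin(x)² dx = 16·π/2 = 8*π;  (-2)²·∫sin(4x)² dx = 4·π/2 = 2*π;  (5)²·∫cos(x)² dx = 25·π/2 = 25*π/2.
  u² cross terms: 2·(-4)·(-2)·∫sin(x)·sin(4x) dx = 16·(0) = 0;  2·(-4)·(5)·∫sin(x)·cos(x) dx = -40·(0) = 0;  2·(-2)·(5)·∫sin(4x)·cos(x) dx = -20·(8/15) = -32/3.
  So ∫_0^π u² dx = 8*π + 2*π + 25*π/2 + 0 + 0 − 32/3 = -32/3 + 45*π/2.
  (u')² squared terms: (-8)²·∫cos(4x)² dx = 64·π/2 = 32*π;  (-5)²·∫sin(x)² dx = 25·π/2 = 25*π/2;  (-4)²·∫cos(x)² dx = 16·π/2 = 8*π.
  (u')² cross terms: 2·(-8)·(-5)·∫cos(4x)·sin(x) dx = 80·(-2/15) = -32/3;  2·(-8)·(-4)·∫cos(4x)·cos(x) dx = 64·(0) = 0;  2·(-5)·(-4)·∫sin(x)·cos(x) dx = 40·(0) = 0.
  So ∫_0^π (u')² dx = 32*π + 25*π/2 + 8*π − 32/3 + 0 + 0 = -32/3 + 105*π/2.
||u||_{H^1}^2 = (-32/3 + 45*π/2) + (-32/3 + 105*π/2) = -64/3 + 75*π.


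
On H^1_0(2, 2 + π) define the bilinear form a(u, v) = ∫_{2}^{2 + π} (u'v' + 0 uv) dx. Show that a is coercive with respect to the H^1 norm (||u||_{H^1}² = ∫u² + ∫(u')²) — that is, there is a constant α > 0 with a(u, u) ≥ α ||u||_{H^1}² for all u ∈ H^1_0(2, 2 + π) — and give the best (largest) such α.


α = 1/2

Coercivity of a(·,·) on H^1_0(2, 2 + π) means a(u, u) ≥ α ||u||_{H^1}² for every u ∈ H^1_0.
The interval has length L = π, and Poincaré/coercivity depend only on L. Here a(u, u) = ∫(u')² + (0)·∫u².
Here c = 0, so a(u,u) = ∫(u')² alone. The condition a(u,u) ≥ α||u||_{H^1}² reads (1−α)∫(u')² ≥ (α−c)∫u². Any admissible α is ≤ 1 (rapidly oscillating u have ∫u²/∫(u')² → 0), and α = 1 would force 0 ≥ (1−c)∫u², impossible since c < 1; so 1−α > 0. By the sharp Poincaré inequality on H^1_0 of an interval of length L, ∫(u')² ≥ (π/L)²∫u² with equality for the first sine mode sin(π(x−x₀)/L) (x₀ the left endpoint), so the inequality holds for all u iff (1−α)(π/L)² ≥ α − c, i.e. α ≤ ((π/L)² + c)/((π/L)² + 1) = (1 + c(L/π)²)/(1 + (L/π)²). (Direct route, valid since c ≤ 0: Poincaré gives c∫u² ≥ c(L/π)²∫(u')², so a(u,u) ≥ (1 + c(L/π)²)∫(u')², while ||u||_{H^1}² ≤ (1 + (L/π)²)∫(u')²; dividing yields the same α.) With (π/L)² = 1 and c = 0, the largest admissible constant is α = ((π/L)² + c)/((π/L)² + 1).
Simplifying, α = 1/2.


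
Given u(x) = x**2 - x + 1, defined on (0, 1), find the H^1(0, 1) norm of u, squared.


||u||_{H^1}^2 = 31/30

The H^1 norm (squared) on an interval (0, L) is
  ||u||_{H^1}^2 = ∫_0^L u(x)^2 dx + ∫_0^L u'(x)^2 dx.
Compute u'(x) = 2*x - 1.
Then u(x)^2 = x**4 - 2*x**3 + 3*x**2 - 2*x + 1 and u'(x)^2 = 4*x**2 - 4*x + 1.
Integrate each monomial from 0 to 1 using ∫_0^1 c·x^n dx = c·1^(n+1)/(n+1):
  ∫_0^1 u(x)^2 dx = ∫_0^1 (x^4 - 2*x^3 + 3*x^2 - 2*x + 1) dx. Term by term:
    ∫_0^1 x^4 dx = 1/5;  ∫_0^1 -2*x^3 dx = -1/2;  ∫_0^1 3*x^2 dx = 1;
    ∫_0^1 -2*x dx = -1;  ∫_0^1 1 dx = 1.
  Sum: 1/5 − 1/2 + 1 − 1 + 1 = 7/10.
  ∫_0^1 u'(x)^2 dx = ∫_0^1 (4*x^2 - 4*x + 1) dx. Term by term:
    ∫_0^1 4*x^2 dx = 4/3;  ∫_0^1 -4*x dx = -2;  ∫_0^1 1 dx = 1.
  Sum: 4/3 − 2 + 1 = 1/3.
Adding: ||u||_{H^1}^2 = 7/10 + 1/3 = 31/30.


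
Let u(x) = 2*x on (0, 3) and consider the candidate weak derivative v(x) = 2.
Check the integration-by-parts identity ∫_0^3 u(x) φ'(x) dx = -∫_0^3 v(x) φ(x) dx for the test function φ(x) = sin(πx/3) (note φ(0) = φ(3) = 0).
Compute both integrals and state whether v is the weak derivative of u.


LHS = -12/π, RHS = -12/π. Yes, v = u' weakly.

u(x) = 2*x, classical derivative u'(x) = 2.
φ(x) = sin(πx/3), so φ'(x) = π*cos(π*x/3)/3.
Note φ(0) = φ(3) = 0, so the boundary term u·φ vanishes.
LHS = ∫_0^3 u(x) φ'(x) dx = ∫_0^3 (2*π*x*cos(π*x/3)/3) dx. Term by term:
  ∫_0^3 2*π*x*cos(π*x/3)/3 dx = -12/π.
So LHS = -12/π.
∫_0^3 v(x) φ(x) dx = ∫_0^3 (2*sin(π*x/3)) dx. Term by term:
  ∫_0^3 2*sin(π*x/3) dx = 12/π.
So RHS = -∫_0^3 v(x) φ(x) dx = -12/π.
LHS = RHS, so the identity holds for this test φ.
Moreover u is smooth here and v(x) = u'(x) = 2 pointwise, so the identity holds for every test function. Hence v is the weak derivative of u.


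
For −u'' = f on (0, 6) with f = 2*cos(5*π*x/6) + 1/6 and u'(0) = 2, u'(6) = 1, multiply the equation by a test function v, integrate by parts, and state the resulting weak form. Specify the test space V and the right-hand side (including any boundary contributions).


V = H^1(0, 6) (v unrestricted at boundary; u is determined up to an additive constant); weak form: ∫_0^6 u'v' dx = ∫_0^6 (2*cos(5*π*x/6) + 1/6) v dx + v(6) − 2·v(0) for all v ∈ V.

Multiply both sides by a test function v and integrate from 0 to 6:
  ∫_0^6 −u''(x) v(x) dx = ∫_0^6 f(x) v(x) dx.
Integrate the LHS by parts once:
  ∫_0^6 −u'' v dx = −[u'(x) v(x)]_0^6 + ∫_0^6 u'(x) v'(x) dx.
Thus ∫_0^6 u'(x) v'(x) dx = ∫_0^6 f(x) v(x) dx + [u'(x) v(x)]_0^6.
Choose V so that boundary terms are either known or forced to vanish.
u has inhomogeneous Neumann u'(0) = 2, u'(6) = 1. [u' v]_0^6 = (1)·v(6) − (2)·v(0) = v(6) − 2·v(0). Take V = H^1(0, 6); boundary term becomes part of RHS.
Weak formulation: find u (satisfying any essential BC) such that ∫_0^6 u'(x) v'(x) dx = ∫_0^6 f v dx + v(6) − 2·v(0) for all v ∈ V (Neumann data are natural BCs: they enter the RHS as boundary terms).
Substituting f(x) = 2*cos(5*π*x/6) + 1/6, the right-hand side is ∫_0^6 (2*cos(5*π*x/6) + 1/6) v dx + v(6) − 2·v(0).
Compatibility check (pure Neumann): taking v ≡ 1 ∈ V gives 0 = ∫_0^6 f dx + (1) − (2), i.e. ∫_0^6 f dx must equal u'(0) − u'(6) = 1. Indeed ∫_0^6 (2*cos(5*π*x/6) + 1/6) dx = 1, so the data are compatible. The solution is then unique only up to an additive constant (fix it e.g. by requiring ∫_0^6 u dx = 0).


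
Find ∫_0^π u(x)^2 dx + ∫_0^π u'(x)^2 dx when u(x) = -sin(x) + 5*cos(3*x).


||u||_{H^1(0,π)}^2 = 126*π

u'(x) = -15*sin(3*x) - cos(x).
Expand u² and (u')² and integrate term by term on (0, π), using: for integers n ≥ 1, ∫_0^π sin²(nx) dx = ∫_0^π cos²(nx) dx = π/2; for n ≠ n', ∫_0^π sin(nx)sin(n'x) dx = ∫_0^π cos(nx)cos(n'x) dx = 0; and by product-to-sum, ∫_0^π sin(nx)cos(n'x) dx = ½∫_0^π [sin((n+n')x) + sin((n−n')x)] dx, which is 0 when n+n' is even and 2n/(n²−n'²) when n+n' is odd (it need not vanish on (0, π)).
  u² squared terms: (-1)²·∫sin(x)² dx = 1·π/2 = π/2;  (5)²·∫cos(3x)² dx = 25·π/2 = 25*π/2.
  u² cross terms: 2·(-1)·(5)·∫sin(x)·cos(3x) dx = -10·(0) = 0.
  So ∫_0^π u² dx = π/2 + 25*π/2 + 0 = 13*π.
  (u')² squared terms: (-1)²·∫cos(x)² dx = 1·π/2 = π/2;  (-15)²·∫sin(3x)² dx = 225·π/2 = 225*π/2.
  (u')² cross terms: 2·(-1)·(-15)·∫cos(x)·sin(3x) dx = 30·(0) = 0.
  So ∫_0^π (u')² dx = π/2 + 225*π/2 + 0 = 113*π.
||u||_{H^1}^2 = (13*π) + (113*π) = 126*π.


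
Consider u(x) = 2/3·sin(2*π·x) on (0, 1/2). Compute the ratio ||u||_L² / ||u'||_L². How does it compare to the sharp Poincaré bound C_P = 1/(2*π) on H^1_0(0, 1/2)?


||u||_L² / ||u'||_L² = 1/(2*π) = C_P.

u(x) = 2/3·sin(2*π·x), so u'(x) = 4*π*cos(2*π*x)/3.
Writing u(x) = A·sin(kπx/L) with A = 2/3 and k = 1, use ∫_0^L sin²(kπx/L) dx = L/2 and ∫_0^L cos²(kπx/L) dx = L/2.
u² = 4/9·sin²(2*π·x) and (u')² = 16*π^2/9·cos²(2*π·x), and each of sin², cos² integrates to L/2 = 1/4 over (0, 1/2).
∫_0^1/2 u² dx = 1/9, so ||u||_L² = 1/3.
∫_0^1/2 (u')² dx = 4*π^2/9, so ||u'||_L² = 2*π/3.
Ratio ||u||_L² / ||u'||_L² = 1/(2*π).
Sharp Poincaré constant on H^1_0(0, 1/2) is C_P = L/π = 1/(2*π), achieved by sin(2*π·x).
This is the k = 1 eigenfunction (up to amplitude), so the ratio equals the sharp Poincaré constant exactly.


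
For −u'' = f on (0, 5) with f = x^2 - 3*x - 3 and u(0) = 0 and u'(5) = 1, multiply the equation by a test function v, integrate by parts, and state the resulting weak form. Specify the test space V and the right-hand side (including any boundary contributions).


V = {v ∈ H^1(0, 5) : v(0) = 0} (test functions vanish at x = 0 where u is specified); weak form: ∫_0^5 u'v' dx = ∫_0^5 (x^2 - 3*x - 3) v dx + v(5) for all v ∈ V.

Multiply both sides by a test function v and integrate from 0 to 5:
  ∫_0^5 −u''(x) v(x) dx = ∫_0^5 f(x) v(x) dx.
Integrate the LHS by parts once:
  ∫_0^5 −u'' v dx = −[u'(x) v(x)]_0^5 + ∫_0^5 u'(x) v'(x) dx.
Thus ∫_0^5 u'(x) v'(x) dx = ∫_0^5 f(x) v(x) dx + [u'(x) v(x)]_0^5.
Choose V so that boundary terms are either known or forced to vanish.
Mixed BC: u(0) = 0 (Dirichlet) and u'(5) = 1 (Neumann). Define V = {v ∈ H^1(0, 5) : v(0) = 0}. Then [u' v]_0^5 = u'(5)·v(5) − u'(0)·0 = v(5).
Weak formulation: find u (satisfying any essential BC) such that ∫_0^5 u'(x) v'(x) dx = ∫_0^5 f v dx + v(5) for all v ∈ V (Dirichlet at 0 absorbed into V; Neumann datum at x = 5 contributes the boundary term).
Substituting f(x) = x^2 - 3*x - 3, the right-hand side is ∫_0^5 (x^2 - 3*x - 3) v dx + v(5).


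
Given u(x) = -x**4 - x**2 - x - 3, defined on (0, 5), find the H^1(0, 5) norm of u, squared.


||u||_{H^1}^2 = 55400425/126

The H^1 norm (squared) on an interval (0, L) is
  ||u||_{H^1}^2 = ∫_0^L u(x)^2 dx + ∫_0^L u'(x)^2 dx.
Compute u'(x) = -4*x**3 - 2*x - 1.
Then u(x)^2 = x**8 + 2*x**6 + 2*x**5 + 7*x**4 + 2*x**3 + 7*x**2 + 6*x + 9 and u'(x)^2 = 16*x**6 + 16*x**4 + 8*x**3 + 4*x**2 + 4*x + 1.
Integrate each monomial from 0 to 5 using ∫_0^5 c·x^n dx = c·5^(n+1)/(n+1):
  ∫_0^5 u(x)^2 dx = ∫_0^5 (x^8 + 2*x^6 + 2*x^5 + 7*x^4 + 2*x^3 + 7*x^2 + 6*x + 9) dx. Term by term:
    ∫_0^5 x^8 dx = 1953125/9;  ∫_0^5 2*x^6 dx = 156250/7;  ∫_0^5 2*x^5 dx = 15625/3;
    ∫_0^5 7*x^4 dx = 4375;  ∫_0^5 2*x^3 dx = 625/2;  ∫_0^5 7*x^2 dx = 875/3;
    ∫_0^5 6*x dx = 75;  ∫_0^5 9 dx = 45.
  Sum: 1953125/9 + 156250/7 + 15625/3 + 4375 + 625/2 + 875/3 + 75 + 45 = 31454995/126.
  ∫_0^5 u'(x)^2 dx = ∫_0^5 (16*x^6 + 16*x^4 + 8*x^3 + 4*x^2 + 4*x + 1) dx. Term by term:
    ∫_0^5 16*x^6 dx = 1250000/7;  ∫_0^5 16*x^4 dx = 10000;  ∫_0^5 8*x^3 dx = 1250;
    ∫_0^5 4*x^2 dx = 500/3;  ∫_0^5 4*x dx = 50;  ∫_0^5 1 dx = 5.
  Sum: 1250000/7 + 10000 + 1250 + 500/3 + 50 + 5 = 3990905/21.
Adding: ||u||_{H^1}^2 = 31454995/126 + 3990905/21 = 55400425/126.


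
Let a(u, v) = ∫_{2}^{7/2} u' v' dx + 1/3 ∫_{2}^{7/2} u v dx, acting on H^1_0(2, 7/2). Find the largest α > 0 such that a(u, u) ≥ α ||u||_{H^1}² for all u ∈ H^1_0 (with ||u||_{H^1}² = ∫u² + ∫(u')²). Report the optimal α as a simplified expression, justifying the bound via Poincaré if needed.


α = (3 + 4*π^2)/(9 + 4*π^2)

Coercivity of a(·,·) on H^1_0(2, 7/2) means a(u, u) ≥ α ||u||_{H^1}² for every u ∈ H^1_0.
The interval has length L = 3/2, and Poincaré/coercivity depend only on L. Here a(u, u) = ∫(u')² + (1/3)·∫u².
Here 0 < c = 1/3 < 1. The condition a(u,u) ≥ α||u||_{H^1}² reads (1−α)∫(u')² ≥ (α−c)∫u². Any admissible α is ≤ 1 (rapidly oscillating u have ∫u²/∫(u')² → 0), and α = 1 would force 0 ≥ (1−c)∫u², impossible since c < 1; so 1−α > 0. By the sharp Poincaré inequality on H^1_0 of an interval of length L, ∫(u')² ≥ (π/L)²∫u² with equality for the first sine mode sin(π(x−x₀)/L) (x₀ the left endpoint), so the inequality holds for all u iff (1−α)(π/L)² ≥ α − c, i.e. α ≤ ((π/L)² + c)/((π/L)² + 1) = (1 + c(L/π)²)/(1 + (L/π)²). With (π/L)² = 4*π^2/9 and c = 1/3, the largest admissible constant is α = ((π/L)² + c)/((π/L)² + 1).
Simplifying, α = (3 + 4*π^2)/(9 + 4*π^2).


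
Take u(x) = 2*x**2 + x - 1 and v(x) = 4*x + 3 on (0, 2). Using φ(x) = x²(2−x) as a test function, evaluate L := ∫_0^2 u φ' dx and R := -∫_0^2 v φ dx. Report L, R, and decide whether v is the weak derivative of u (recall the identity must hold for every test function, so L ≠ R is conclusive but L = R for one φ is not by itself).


LHS = -116/15, RHS = -52/5. No, v is not the weak derivative of u.

u(x) = 2*x**2 + x - 1, classical derivative u'(x) = 4*x + 1.
φ(x) = x²(2−x), so φ'(x) = x*(4 - 3*x).
Note φ(0) = φ(2) = 0, so the boundary term u·φ vanishes.
LHS = ∫_0^2 u(x) φ'(x) dx = ∫_0^2 (-6*x^4 + 5*x^3 + 7*x^2 - 4*x) dx. Term by term:
  ∫_0^2 -6*x^4 dx = -192/5;  ∫_0^2 5*x^3 dx = 20;  ∫_0^2 7*x^2 dx = 56/3;
  ∫_0^2 -4*x dx = -8.
Sum: -192/5 + 20 + 56/3 − 8 = -116/15.
So LHS = -116/15.
∫_0^2 v(x) φ(x) dx = ∫_0^2 (-4*x^4 + 5*x^3 + 6*x^2) dx. Term by term:
  ∫_0^2 -4*x^4 dx = -128/5;  ∫_0^2 5*x^3 dx = 20;  ∫_0^2 6*x^2 dx = 16.
Sum: -128/5 + 20 + 16 = 52/5.
So RHS = -∫_0^2 v(x) φ(x) dx = -52/5.
LHS − RHS = 8/3 ≠ 0, so the identity fails.
(For a valid weak derivative the identity must hold for EVERY test function, in particular this one. The failure shows v is NOT the weak derivative of u.)
Correct weak derivative would be u'(x) = 4*x + 1.


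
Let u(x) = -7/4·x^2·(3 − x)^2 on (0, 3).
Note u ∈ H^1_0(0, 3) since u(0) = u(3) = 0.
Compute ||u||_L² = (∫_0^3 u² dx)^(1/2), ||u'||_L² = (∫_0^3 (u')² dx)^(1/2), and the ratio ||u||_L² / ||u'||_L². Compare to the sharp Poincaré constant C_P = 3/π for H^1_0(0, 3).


||u||_L² / ||u'||_L² = sqrt(3)/2 < C_P = 3/π.

u(x) = -7/4·x^2·(3 − x)^2, so u'(x) = 7*x*(x*(3 - x) - (x - 3)^2)/2.
u(x) = -7/4·x^2·(3 − x)^2 vanishes at x = 0 and x = 3, so u ∈ H^1_0(0, 3). Differentiate via the product rule and integrate the resulting polynomials term by term.
  ∫_0^3 u² dx = ∫_0^3 (49*x^8/16 - 147*x^7/4 + 1323*x^6/8 - 1323*x^5/4 + 3969*x^4/16) dx. Term by term:
    ∫_0^3 49*x^8/16 dx = 107163/16;  ∫_0^3 -147*x^7/4 dx = -964467/32;  ∫_0^3 1323*x^6/8 dx = 413343/8;
    ∫_0^3 -1323*x^5/4 dx = -321489/8;  ∫_0^3 3969*x^4/16 dx = 964467/80.
  Sum: 107163/16 − 964467/32 + 413343/8 − 321489/8 + 964467/80 = 15309/160.
  ∫_0^3 (u')² dx = ∫_0^3 (49*x^6 - 441*x^5 + 5733*x^4/4 - 3969*x^3/2 + 3969*x^2/4) dx. Term by term:
    ∫_0^3 49*x^6 dx = 15309;  ∫_0^3 -441*x^5 dx = -107163/2;  ∫_0^3 5733*x^4/4 dx = 1393119/20;
    ∫_0^3 -3969*x^3/2 dx = -321489/8;  ∫_0^3 3969*x^2/4 dx = 35721/4.
  Sum: 15309 − 107163/2 + 1393119/20 − 321489/8 + 35721/4 = 5103/40.
∫_0^3 u² dx = 15309/160, so ||u||_L² = 27*sqrt(210)/40.
∫_0^3 (u')² dx = 5103/40, so ||u'||_L² = 27*sqrt(70)/20.
Ratio ||u||_L² / ||u'||_L² = sqrt(3)/2.
Sharp Poincaré constant on H^1_0(0, 3) is C_P = L/π = 3/π, achieved by sin(π/3·x).
A polynomial bump cannot attain the sharp Poincaré constant (only the first sine eigenfunction does), so the ratio is strictly less than C_P, consistent with ||u||_L² ≤ C_P ||u'||_L².


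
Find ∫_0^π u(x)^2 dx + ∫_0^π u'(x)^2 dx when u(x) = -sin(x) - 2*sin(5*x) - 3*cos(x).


||u||_{H^1(0,π)}^2 = 62*π

u'(x) = 3*sin(x) - cos(x) - 10*cos(5*x).
Expand u² and (u')² and integrate term by term on (0, π), using: for integers n ≥ 1, ∫_0^π sin²(nx) dx = ∫_0^π cos²(nx) dx = π/2; for n ≠ n', ∫_0^π sin(nx)sin(n'x) dx = ∫_0^π cos(nx)cos(n'x) dx = 0; and by product-to-sum, ∫_0^π sin(nx)cos(n'x) dx = ½∫_0^π [sin((n+n')x) + sin((n−n')x)] dx, which is 0 when n+n' is even and 2n/(n²−n'²) when n+n' is odd (it need not vanish on (0, π)).
  u² squared terms: (-1)²·∫sin(x)² dx = 1·π/2 = π/2;  (-3)²·∫cos(x)² dx = 9·π/2 = 9*π/2;  (-2)²·∫sin(5x)² dx = 4·π/2 = 2*π.
  u² cross terms: 2·(-1)·(-3)·∫sin(x)·cos(x) dx = 6·(0) = 0;  2·(-1)·(-2)·∫sin(x)·sin(5x) dx = 4·(0) = 0;  2·(-3)·(-2)·∫cos(x)·sin(5x) dx = 12·(0) = 0.
  So ∫_0^π u² dx = π/2 + 9*π/2 + 2*π + 0 + 0 + 0 = 7*π.
  (u')² squared terms: (-1)²·∫cos(x)² dx = 1·π/2 = π/2;  (-10)²·∫cos(5x)² dx = 100·π/2 = 50*π;  (3)²·∫sin(x)² dx = 9·π/2 = 9*π/2.
  (u')² cross terms: 2·(-1)·(-10)·∫cos(x)·cos(5x) dx = 20·(0) = 0;  2·(-1)·(3)·∫cos(x)·sin(x) dx = -6·(0) = 0;  2·(-10)·(3)·∫cos(5x)·sin(x) dx = -60·(0) = 0.
  So ∫_0^π (u')² dx = π/2 + 50*π + 9*π/2 + 0 + 0 + 0 = 55*π.
||u||_{H^1}^2 = (7*π) + (55*π) = 62*π.


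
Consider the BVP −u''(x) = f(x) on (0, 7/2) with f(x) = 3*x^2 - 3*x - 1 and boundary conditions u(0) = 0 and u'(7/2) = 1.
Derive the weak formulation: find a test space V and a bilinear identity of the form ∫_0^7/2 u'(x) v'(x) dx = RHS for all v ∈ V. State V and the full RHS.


V = {v ∈ H^1(0, 7/2) : v(0) = 0} (test functions vanish at x = 0 where u is specified); weak form: ∫_0^7/2 u'v' dx = ∫_0^7/2 (3*x^2 - 3*x - 1) v dx + v(7/2) for all v ∈ V.

Multiply both sides by a test function v and integrate from 0 to 7/2:
  ∫_0^7/2 −u''(x) v(x) dx = ∫_0^7/2 f(x) v(x) dx.
Integrate the LHS by parts once:
  ∫_0^7/2 −u'' v dx = −[u'(x) v(x)]_0^7/2 + ∫_0^7/2 u'(x) v'(x) dx.
Thus ∫_0^7/2 u'(x) v'(x) dx = ∫_0^7/2 f(x) v(x) dx + [u'(x) v(x)]_0^7/2.
Choose V so that boundary terms are either known or forced to vanish.
Mixed BC: u(0) = 0 (Dirichlet) and u'(7/2) = 1 (Neumann). Define V = {v ∈ H^1(0, 7/2) : v(0) = 0}. Then [u' v]_0^7/2 = u'(7/2)·v(7/2) − u'(0)·0 = v(7/2).
Weak formulation: find u (satisfying any essential BC) such that ∫_0^7/2 u'(x) v'(x) dx = ∫_0^7/2 f v dx + v(7/2) for all v ∈ V (Dirichlet at 0 absorbed into V; Neumann datum at x = 7/2 contributes the boundary term).
Substituting f(x) = 3*x^2 - 3*x - 1, the right-hand side is ∫_0^7/2 (3*x^2 - 3*x - 1) v dx + v(7/2).


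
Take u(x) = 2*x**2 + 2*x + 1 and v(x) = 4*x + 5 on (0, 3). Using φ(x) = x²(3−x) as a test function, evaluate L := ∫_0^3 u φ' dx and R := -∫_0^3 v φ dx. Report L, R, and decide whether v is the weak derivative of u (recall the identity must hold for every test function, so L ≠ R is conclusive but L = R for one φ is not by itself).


LHS = -621/10, RHS = -1647/20. No, v is not the weak derivative of u.

u(x) = 2*x**2 + 2*x + 1, classical derivative u'(x) = 4*x + 2.
φ(x) = x²(3−x), so φ'(x) = 3*x*(2 - x).
Note φ(0) = φ(3) = 0, so the boundary term u·φ vanishes.
LHS = ∫_0^3 u(x) φ'(x) dx = ∫_0^3 (-6*x^4 + 6*x^3 + 9*x^2 + 6*x) dx. Term by term:
  ∫_0^3 -6*x^4 dx = -1458/5;  ∫_0^3 6*x^3 dx = 243/2;  ∫_0^3 9*x^2 dx = 81;
  ∫_0^3 6*x dx = 27.
Sum: -1458/5 + 243/2 + 81 + 27 = -621/10.
So LHS = -621/10.
∫_0^3 v(x) φ(x) dx = ∫_0^3 (-4*x^4 + 7*x^3 + 15*x^2) dx. Term by term:
  ∫_0^3 -4*x^4 dx = -972/5;  ∫_0^3 7*x^3 dx = 567/4;  ∫_0^3 15*x^2 dx = 135.
Sum: -972/5 + 567/4 + 135 = 1647/20.
So RHS = -∫_0^3 v(x) φ(x) dx = -1647/20.
LHS − RHS = 81/4 ≠ 0, so the identity fails.
(For a valid weak derivative the identity must hold for EVERY test function, in particular this one. The failure shows v is NOT the weak derivative of u.)
Correct weak derivative would be u'(x) = 4*x + 2.
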